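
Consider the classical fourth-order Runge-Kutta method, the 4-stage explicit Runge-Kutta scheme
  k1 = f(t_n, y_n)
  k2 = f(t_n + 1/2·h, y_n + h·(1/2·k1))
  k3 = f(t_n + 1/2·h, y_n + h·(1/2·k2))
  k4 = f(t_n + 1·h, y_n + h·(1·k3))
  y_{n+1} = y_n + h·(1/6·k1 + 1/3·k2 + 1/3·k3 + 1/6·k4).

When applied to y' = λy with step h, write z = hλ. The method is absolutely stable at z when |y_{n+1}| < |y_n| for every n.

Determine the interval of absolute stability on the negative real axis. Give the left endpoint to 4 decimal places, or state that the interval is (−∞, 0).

Test eqn y'=λy, z=hλ:
  order 4, 4-stage ⇒ R(z)=1+z+z^2/2+z^3/6+z^4/24
  (e.g. R(-1.12)=0.33861, |R|=0.33861)

Boundary: |R(x)|=1, x<0.
x=-1.12: |R|=0.3386
|R(-3.03)|=1.4361 |R(-2.68)|=0.8525 |R(-1.71)|=0.2749
Bisect:
  x_lo=-3.4586 |R|=2.5890  x_hi=-0.0861 |R|=0.9175
  mid=-1.77235 |R|=0.28151 →hi
  mid=-2.61546 |R|=0.77272 →hi
  mid=-3.03702 |R|=1.45077 →lo
  mid=-2.82624 |R|=1.06351 →lo
  mid=-2.72085 |R|=0.90711 →hi
  mid=-2.77355 |R|=0.98243 →hi
  mid=-2.79989 |R|=1.02223 →lo
  mid=-2.78672 |R|=1.00215 →lo
  ...
  [-2.78548,-2.78528] ⇒ x*=-2.7853
Stable set (-2.7853, 0).

z∈(-2.7853,0).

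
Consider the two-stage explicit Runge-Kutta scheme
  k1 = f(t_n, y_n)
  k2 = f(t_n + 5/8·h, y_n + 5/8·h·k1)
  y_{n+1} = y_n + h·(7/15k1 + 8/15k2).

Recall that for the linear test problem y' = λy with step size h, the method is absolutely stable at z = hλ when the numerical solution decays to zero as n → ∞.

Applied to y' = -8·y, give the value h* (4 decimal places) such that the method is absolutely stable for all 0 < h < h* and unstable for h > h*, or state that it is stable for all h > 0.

Test eqn y'=λy, z=hλ:
  k1=λy_n ⇒ h·k1=z·y_n;  k2=λ(1+5/8z)y_n ⇒ h·k2=z(1+5/8z)y_n
  y_{n+1}/y_n = 1 + 7/15z + 8/15z(1+5/8z) = 1 + z + 1/3z²
  so R(z) = 1 + z + 1/3z².

Solve |R(x)|<1 on ℝ⁻.
x=-1.5: |R|=0.2500
R=1: x+1/3x²=0 ⇒ x=−3=-3.0000; min R=1−1/(4·1/3)=0.2500>−1
Confirm numerically:
  x=-2.633: |R|=0.67790 <1
  x=-2.195: |R|=0.41101 <1
  x=-1.430: |R|=0.25163 <1
  x=-1.250: |R|=0.27083 <1
  x=-3.550: |R|=1.65083 >1
  x=-3.072: |R|=1.07373 >1
  x=-3.026: |R|=1.02623 >1
Interval (-3.0000, 0).

(-3.0000,0); λ=-8 ⇒ h* = (3)/8 = 0.3750.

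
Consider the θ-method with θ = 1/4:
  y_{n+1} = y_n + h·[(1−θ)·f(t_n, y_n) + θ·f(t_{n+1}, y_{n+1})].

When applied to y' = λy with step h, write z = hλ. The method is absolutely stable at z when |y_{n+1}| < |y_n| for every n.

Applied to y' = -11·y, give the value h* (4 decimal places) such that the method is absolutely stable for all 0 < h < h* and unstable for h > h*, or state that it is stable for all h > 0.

(-4.0000,0); λ=-11 ⇒ h* = (4)/11 = 0.3636.

With y'=λy (z=hλ):
  y_{n+1} = y_n + z·[3/4·y_n + 1/4·y_{n+1}] ⇒ (1 − 1/4z)y_{n+1} = (1 + 3/4z)y_n
  R(z) = (1 + 3/4z)/(1 − 1/4z).

Need |R(x)|<1, x<0.
x=-0.67: |R|=0.4261
R=−1: 1+3/4x = −1+1/4x ⇒ -1/2x=2 ⇒ x=2/(-1/2)=-4.0000
Confirm numerically:
  x=-2.246: |R|=0.43836 <1
  x=-2.093: |R|=0.37404 <1
  x=-1.805: |R|=0.24376 <1
  x=-1.627: |R|=0.15657 <1
  x=-4.504: |R|=1.11853 >1
  x=-4.314: |R|=1.07554 >1
Stable set (-4.0000, 0).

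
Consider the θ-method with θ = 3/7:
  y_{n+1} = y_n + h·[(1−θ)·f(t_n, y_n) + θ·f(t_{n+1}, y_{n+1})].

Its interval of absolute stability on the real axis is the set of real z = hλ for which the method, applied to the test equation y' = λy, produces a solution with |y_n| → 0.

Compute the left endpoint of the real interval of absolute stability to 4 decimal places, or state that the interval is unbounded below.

left endpoint -14.0000.

With y'=λy (z=hλ):
  y_{n+1} = y_n + z·[4/7·y_n + 3/7·y_{n+1}] ⇒ (1 − 3/7z)y_{n+1} = (1 + 4/7z)y_n
  R(z) = (1 + 4/7z)/(1 − 3/7z).

Boundary: |R(x)|=1, x<0.
x=-0.89: |R|=0.3557
R=−1: 1+4/7x = −1+3/7x ⇒ -1/7x=2 ⇒ x=2/(-1/7)=-14.0000
Confirm numerically:
  x=-13.363: |R|=0.98647 <1
  x=-8.813: |R|=0.84488 <1
  x=-5.890: |R|=0.67126 <1
  x=-5.834: |R|=0.66672 <1
  x=-14.558: |R|=1.01101 >1
  x=-14.231: |R|=1.00465 >1
  x=-14.220: |R|=1.00443 >1
Stable set (-14.0000, 0).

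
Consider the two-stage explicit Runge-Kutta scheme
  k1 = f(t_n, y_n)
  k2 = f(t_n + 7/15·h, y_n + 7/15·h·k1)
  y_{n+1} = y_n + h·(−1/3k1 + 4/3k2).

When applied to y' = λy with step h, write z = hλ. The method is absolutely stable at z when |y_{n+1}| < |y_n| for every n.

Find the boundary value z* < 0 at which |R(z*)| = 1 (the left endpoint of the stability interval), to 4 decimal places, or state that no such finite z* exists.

z* = -1.6071.

Set f=λy, z=hλ:
  k1=λy_n ⇒ h·k1=z·y_n;  k2=λ(1+7/15z)y_n ⇒ h·k2=z(1+7/15z)y_n
  y_{n+1}/y_n = 1 − 1/3z + 4/3z(1+7/15z) = 1 + z + 28/45z²
  R(z) = 1 + z + 28/45z².

Boundary: |R(x)|=1, x<0.
x=-0.74: |R|=0.6007
R=1: x+28/45x²=0 ⇒ x=−45/28=-1.6071; min R=1−1/(4·28/45)=0.5982>−1
Confirm numerically:
  x=-1.519: |R|=0.91669 <1
  x=-1.124: |R|=0.66210 <1
  x=-0.943: |R|=0.61031 <1
  x=-0.822: |R|=0.59843 <1
  x=-1.797: |R|=1.21229 >1
  x=-1.753: |R|=1.15909 >1
  x=-1.689: |R|=1.08603 >1
Interval (-1.6071, 0).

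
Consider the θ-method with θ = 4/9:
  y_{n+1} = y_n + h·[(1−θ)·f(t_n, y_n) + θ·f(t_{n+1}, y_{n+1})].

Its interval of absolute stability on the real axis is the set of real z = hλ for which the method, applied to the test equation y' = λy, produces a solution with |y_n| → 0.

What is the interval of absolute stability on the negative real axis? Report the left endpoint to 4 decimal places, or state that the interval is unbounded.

z∈(-18.0000,0).

With y'=λy (z=hλ):
  y_{n+1} = y_n + z·[5/9·y_n + 4/9·y_{n+1}] ⇒ (1 − 4/9z)y_{n+1} = (1 + 5/9z)y_n
  so R(z) = (1 + 5/9z)/(1 − 4/9z).

Solve |R(x)|<1 on ℝ⁻.
x=-1.67: |R|=0.0415
R=−1: 1+5/9x = −1+4/9x ⇒ -1/9x=2 ⇒ x=2/(-1/9)=-18.0000
Confirm numerically:
  x=-15.881: |R|=0.97078 <1
  x=-13.713: |R|=0.93286 <1
  x=-8.991: |R|=0.79964 <1
  x=-18.547: |R|=1.00658 >1
  x=-18.239: |R|=1.00292 >1
  x=-18.218: |R|=1.00266 >1
So |R|<1 on (-18.0000, 0).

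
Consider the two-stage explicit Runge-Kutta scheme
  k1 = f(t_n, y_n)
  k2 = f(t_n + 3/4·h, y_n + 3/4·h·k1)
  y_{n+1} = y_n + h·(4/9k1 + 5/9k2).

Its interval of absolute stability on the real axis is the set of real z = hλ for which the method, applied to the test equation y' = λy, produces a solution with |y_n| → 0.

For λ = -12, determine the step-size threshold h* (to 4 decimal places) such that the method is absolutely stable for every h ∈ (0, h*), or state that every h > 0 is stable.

(-2.4000,0); λ=-12 ⇒ h* = (12/5)/12 = 0.2000.

With y'=λy (z=hλ):
  k1=λy_n ⇒ h·k1=z·y_n;  k2=λ(1+3/4z)y_n ⇒ h·k2=z(1+3/4z)y_n
  y_{n+1}/y_n = 1 + 4/9z + 5/9z(1+3/4z) = 1 + z + 5/12z²
  so R(z) = 1 + z + 5/12z².

Need |R(x)|<1, x<0.
x=-0.55: |R|=0.5760
R=1: x+5/12x²=0 ⇒ x=−12/5=-2.4000; min R=1−1/(4·5/12)=0.4000>−1
Confirm numerically:
  x=-2.358: |R|=0.95874 <1
  x=-2.250: |R|=0.85938 <1
  x=-1.223: |R|=0.40022 <1
  x=-2.600: |R|=1.21667 >1
  x=-2.454: |R|=1.05522 >1
So |R|<1 on (-2.4000, 0).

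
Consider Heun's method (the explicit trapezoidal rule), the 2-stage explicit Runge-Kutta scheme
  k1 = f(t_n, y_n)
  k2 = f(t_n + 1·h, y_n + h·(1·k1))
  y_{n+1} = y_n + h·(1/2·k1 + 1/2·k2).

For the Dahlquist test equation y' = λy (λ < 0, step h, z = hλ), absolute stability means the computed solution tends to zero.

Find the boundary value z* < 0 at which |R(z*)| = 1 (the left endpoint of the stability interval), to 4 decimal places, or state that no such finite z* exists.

On y'=λy, z=hλ:
  order 2, 2-stage ⇒ R(z)=1+z+z^2/2
  (e.g. R(-0.58)=0.58820, |R|=0.58820)

Need |R(x)|<1, x<0.
x=-0.58: |R|=0.5882
|R(-2.08)|=1.0832 |R(-2.04)|=1.0408 |R(-1.01)|=0.5000
Bisect:
  x_lo=-2.3190 |R|=1.3699  x_hi=-0.1025 |R|=0.9027
  mid=-1.21076 |R|=0.52221 →hi
  mid=-1.76488 |R|=0.79252 →hi
  mid=-2.04194 |R|=1.04282 →lo
  mid=-1.90341 |R|=0.90807 →hi
  mid=-1.97267 |R|=0.97305 →hi
  mid=-2.00731 |R|=1.00733 →lo
  mid=-1.98999 |R|=0.99004 →hi
  mid=-1.99865 |R|=0.99865 →hi
  mid=-2.00298 |R|=1.00298 →lo
  mid=-2.00081 |R|=1.00081 →lo
  ...
  [-2.00000,-1.99987] ⇒ x*=-2.0000
So |R|<1 on (-2.0000, 0).

left endpoint -2.0000.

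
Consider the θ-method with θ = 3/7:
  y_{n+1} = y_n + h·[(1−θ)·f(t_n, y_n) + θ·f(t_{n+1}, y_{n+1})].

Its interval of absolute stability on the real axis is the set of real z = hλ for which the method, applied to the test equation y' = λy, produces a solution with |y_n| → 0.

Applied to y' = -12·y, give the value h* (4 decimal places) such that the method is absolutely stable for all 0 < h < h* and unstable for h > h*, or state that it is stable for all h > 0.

(-14.0000,0); λ=-12 ⇒ h* = (14)/12 = 1.1667.

With y'=λy (z=hλ):
  y_{n+1} = y_n + z·[4/7·y_n + 3/7·y_{n+1}] ⇒ (1 − 3/7z)y_{n+1} = (1 + 4/7z)y_n
  Hence R(z) = (1 + 4/7z)/(1 − 3/7z).

Boundary: |R(x)|=1, x<0.
x=-0.46: |R|=0.6158
R=−1: 1+4/7x = −1+3/7x ⇒ -1/7x=2 ⇒ x=2/(-1/7)=-14.0000
Confirm numerically:
  x=-9.659: |R|=0.87934 <1
  x=-7.144: |R|=0.75886 <1
  x=-6.816: |R|=0.73827 <1
  x=-6.268: |R|=0.70036 <1
  x=-14.402: |R|=1.00801 >1
  x=-14.224: |R|=1.00451 >1
Stable set (-14.0000, 0).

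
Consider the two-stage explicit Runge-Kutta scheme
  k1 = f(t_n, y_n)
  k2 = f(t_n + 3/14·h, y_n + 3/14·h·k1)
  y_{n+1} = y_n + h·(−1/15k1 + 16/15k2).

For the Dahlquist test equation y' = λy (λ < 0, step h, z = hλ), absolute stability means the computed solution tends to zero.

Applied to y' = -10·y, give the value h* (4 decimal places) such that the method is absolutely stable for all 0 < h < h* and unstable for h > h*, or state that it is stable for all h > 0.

(-4.3750,0); λ=-10 ⇒ h* = (35/8)/10 = 0.4375.

On y'=λy, z=hλ:
  k1=λy_n ⇒ h·k1=z·y_n;  k2=λ(1+3/14z)y_n ⇒ h·k2=z(1+3/14z)y_n
  y_{n+1}/y_n = 1 − 1/15z + 16/15z(1+3/14z) = 1 + z + 8/35z²
  Hence R(z) = 1 + z + 8/35z².

Boundary: |R(x)|=1, x<0.
x=-1.56: |R|=0.0037
R=1: x+8/35x²=0 ⇒ x=−35/8=-4.3750; min R=1−1/(4·8/35)=-0.0938>−1
Confirm numerically:
  x=-3.430: |R|=0.25912 <1
  x=-2.770: |R|=0.01619 <1
  x=-2.317: |R|=0.08992 <1
  x=-4.662: |R|=1.30583 >1
  x=-4.629: |R|=1.26875 >1
Interval (-4.3750, 0).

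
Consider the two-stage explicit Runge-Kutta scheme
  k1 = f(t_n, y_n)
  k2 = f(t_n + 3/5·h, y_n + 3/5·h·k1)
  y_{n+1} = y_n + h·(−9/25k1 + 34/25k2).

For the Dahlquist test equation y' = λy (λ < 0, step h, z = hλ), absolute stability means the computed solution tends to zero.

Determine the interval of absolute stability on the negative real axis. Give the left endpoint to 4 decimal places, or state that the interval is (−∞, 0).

Test eqn y'=λy, z=hλ:
  k1=λy_n ⇒ h·k1=z·y_n;  k2=λ(1+3/5z)y_n ⇒ h·k2=z(1+3/5z)y_n
  y_{n+1}/y_n = 1 − 9/25z + 34/25z(1+3/5z) = 1 + z + 102/125z²
  ⇒ R(z) = 1 + z + 102/125z².

Need |R(x)|<1, x<0.
x=-0.69: |R|=0.6985
R=1: x+102/125x²=0 ⇒ x=−125/102=-1.2255; min R=1−1/(4·102/125)=0.6936>−1
Confirm numerically:
  x=-1.147: |R|=0.92654 <1
  x=-0.767: |R|=0.71304 <1
  x=-0.496: |R|=0.70475 <1
  x=-1.415: |R|=1.21882 >1
  x=-1.250: |R|=1.02500 >1
Stable set (-1.2255, 0).

(-1.2255, 0).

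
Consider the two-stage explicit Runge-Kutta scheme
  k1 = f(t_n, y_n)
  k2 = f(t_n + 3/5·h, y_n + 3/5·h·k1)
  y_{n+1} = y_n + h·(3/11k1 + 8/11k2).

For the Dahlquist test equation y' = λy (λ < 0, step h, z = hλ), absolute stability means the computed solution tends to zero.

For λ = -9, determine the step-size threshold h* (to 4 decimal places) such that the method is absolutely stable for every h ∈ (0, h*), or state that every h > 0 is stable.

Set f=λy, z=hλ:
  k1=λy_n ⇒ h·k1=z·y_n;  k2=λ(1+3/5z)y_n ⇒ h·k2=z(1+3/5z)y_n
  y_{n+1}/y_n = 1 + 3/11z + 8/11z(1+3/5z) = 1 + z + 24/55z²
  ⇒ R(z) = 1 + z + 24/55z².

Boundary: |R(x)|=1, x<0.
x=-1.55: |R|=0.4984
R=1: x+24/55x²=0 ⇒ x=−55/24=-2.2917; min R=1−1/(4·24/55)=0.4271>−1
Confirm numerically:
  x=-1.902: |R|=0.67659 <1
  x=-1.511: |R|=0.48527 <1
  x=-1.051: |R|=0.43101 <1
  x=-2.762: |R|=1.56686 >1
  x=-2.341: |R|=1.05040 >1
Stable set (-2.2917, 0).

(-2.2917,0); λ=-9 ⇒ h* = (55/24)/9 = 0.2546.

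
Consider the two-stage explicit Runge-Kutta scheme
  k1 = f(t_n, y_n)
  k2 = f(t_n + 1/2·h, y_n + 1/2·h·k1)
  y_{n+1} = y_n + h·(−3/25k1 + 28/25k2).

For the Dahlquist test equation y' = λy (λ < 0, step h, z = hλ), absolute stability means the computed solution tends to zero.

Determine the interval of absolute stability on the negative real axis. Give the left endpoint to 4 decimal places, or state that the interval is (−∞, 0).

Set f=λy, z=hλ:
  k1=λy_n ⇒ h·k1=z·y_n;  k2=λ(1+1/2z)y_n ⇒ h·k2=z(1+1/2z)y_n
  y_{n+1}/y_n = 1 − 3/25z + 28/25z(1+1/2z) = 1 + z + 14/25z²
  Hence R(z) = 1 + z + 14/25z².

Need |R(x)|<1, x<0.
x=-1.57: |R|=0.8103
R=1: x+14/25x²=0 ⇒ x=−25/14=-1.7857; min R=1−1/(4·14/25)=0.5536>−1
Confirm numerically:
  x=-1.427: |R|=0.71334 <1
  x=-1.410: |R|=0.70334 <1
  x=-1.342: |R|=0.66654 <1
  x=-2.259: |R|=1.59873 >1
  x=-1.923: |R|=1.14784 >1
So |R|<1 on (-1.7857, 0).

(-1.7857, 0).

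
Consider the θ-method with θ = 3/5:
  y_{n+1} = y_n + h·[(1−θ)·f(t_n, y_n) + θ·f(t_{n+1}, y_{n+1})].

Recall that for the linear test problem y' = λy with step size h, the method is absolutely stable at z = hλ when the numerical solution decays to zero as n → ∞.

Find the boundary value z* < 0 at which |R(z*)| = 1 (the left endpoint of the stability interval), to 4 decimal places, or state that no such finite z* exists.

interval (−∞, 0).

With y'=λy (z=hλ):
  y_{n+1} = y_n + z·[2/5·y_n + 3/5·y_{n+1}] ⇒ (1 − 3/5z)y_{n+1} = (1 + 2/5z)y_n
  Hence R(z) = (1 + 2/5z)/(1 − 3/5z).

Need |R(x)|<1, x<0.
x=-1.42: |R|=0.2333
x=-2: |R|=0.0909
x=-10: |R|=0.4286
x=-100: |R|=0.6393
θ=3/5≥1/2 ⇒ |1+2/5x|<|1−3/5x| ∀x<0 ⇒ stable on all of ℝ⁻.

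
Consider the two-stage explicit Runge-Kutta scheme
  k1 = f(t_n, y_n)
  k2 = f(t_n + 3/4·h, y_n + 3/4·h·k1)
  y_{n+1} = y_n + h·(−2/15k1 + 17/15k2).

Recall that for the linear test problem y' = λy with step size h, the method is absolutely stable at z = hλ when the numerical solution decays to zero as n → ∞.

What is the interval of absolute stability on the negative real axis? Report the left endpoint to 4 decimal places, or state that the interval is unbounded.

(-1.1765, 0).

Test eqn y'=λy, z=hλ:
  k1=λy_n ⇒ h·k1=z·y_n;  k2=λ(1+3/4z)y_n ⇒ h·k2=z(1+3/4z)y_n
  y_{n+1}/y_n = 1 − 2/15z + 17/15z(1+3/4z) = 1 + z + 17/20z²
  ⇒ R(z) = 1 + z + 17/20z².

Find x<0 with |R(x)|<1.
x=-1.54: |R|=1.4759
R=1: x+17/20x²=0 ⇒ x=−20/17=-1.1765; min R=1−1/(4·17/20)=0.7059>−1
Confirm numerically:
  x=-0.906: |R|=0.79171 <1
  x=-0.702: |R|=0.71688 <1
  x=-0.641: |R|=0.70825 <1
  x=-0.591: |R|=0.70589 <1
  x=-1.722: |R|=1.79849 >1
  x=-1.639: |R|=1.64437 >1
  x=-1.287: |R|=1.12091 >1
So |R|<1 on (-1.1765, 0).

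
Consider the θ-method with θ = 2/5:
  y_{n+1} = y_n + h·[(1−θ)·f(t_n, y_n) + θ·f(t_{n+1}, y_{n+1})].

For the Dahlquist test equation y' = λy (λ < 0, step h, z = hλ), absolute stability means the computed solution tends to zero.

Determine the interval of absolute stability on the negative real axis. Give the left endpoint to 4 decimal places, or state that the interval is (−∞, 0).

z∈(-10.0000,0).

With y'=λy (z=hλ):
  y_{n+1} = y_n + z·[3/5·y_n + 2/5·y_{n+1}] ⇒ (1 − 2/5z)y_{n+1} = (1 + 3/5z)y_n
  R(z) = (1 + 3/5z)/(1 − 2/5z).

Find x<0 with |R(x)|<1.
x=-1.33: |R|=0.1319
R=−1: 1+3/5x = −1+2/5x ⇒ -1/5x=2 ⇒ x=2/(-1/5)=-10.0000
Confirm numerically:
  x=-7.180: |R|=0.85434 <1
  x=-6.403: |R|=0.79799 <1
  x=-5.009: |R|=0.66767 <1
  x=-10.475: |R|=1.01830 >1
  x=-10.408: |R|=1.01580 >1
Interval (-10.0000, 0).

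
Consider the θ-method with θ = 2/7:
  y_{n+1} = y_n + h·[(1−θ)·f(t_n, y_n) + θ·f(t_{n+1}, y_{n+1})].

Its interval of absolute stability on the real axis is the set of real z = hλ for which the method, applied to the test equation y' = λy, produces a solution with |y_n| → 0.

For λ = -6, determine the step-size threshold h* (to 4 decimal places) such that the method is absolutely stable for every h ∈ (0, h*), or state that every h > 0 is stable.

With y'=λy (z=hλ):
  y_{n+1} = y_n + z·[5/7·y_n + 2/7·y_{n+1}] ⇒ (1 − 2/7z)y_{n+1} = (1 + 5/7z)y_n
  Hence R(z) = (1 + 5/7z)/(1 − 2/7z).

Solve |R(x)|<1 on ℝ⁻.
x=-1.28: |R|=0.0628
R=−1: 1+5/7x = −1+2/7x ⇒ -3/7x=2 ⇒ x=2/(-3/7)=-4.6667
Confirm numerically:
  x=-4.190: |R|=0.90702 <1
  x=-3.204: |R|=0.67273 <1
  x=-2.984: |R|=0.61073 <1
  x=-2.437: |R|=0.43667 <1
  x=-5.199: |R|=1.09179 >1
  x=-5.162: |R|=1.08578 >1
  x=-5.153: |R|=1.08431 >1
So |R|<1 on (-4.6667, 0).

(-4.6667,0); λ=-6 ⇒ h* = (14/3)/6 = 0.7778.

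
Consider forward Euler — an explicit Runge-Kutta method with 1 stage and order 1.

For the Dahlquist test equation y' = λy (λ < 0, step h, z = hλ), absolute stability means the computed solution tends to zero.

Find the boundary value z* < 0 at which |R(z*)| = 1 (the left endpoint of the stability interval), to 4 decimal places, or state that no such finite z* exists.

z* = -2.0000.

Set f=λy, z=hλ:
  order 1, 1-stage ⇒ R(z)=1+z
  (e.g. R(-0.95)=0.05000, |R|=0.05000)

Need |R(x)|<1, x<0.
x=-0.95: |R|=0.0500
|R(-1.73)|=0.7300 |R(-1.02)|=0.0200 |R(-0.51)|=0.4900
Bisect:
  x_lo=-2.5390 |R|=1.5390  x_hi=-0.1478 |R|=0.8522
  mid=-1.34342 |R|=0.34342 →hi
  mid=-1.94121 |R|=0.94121 →hi
  mid=-2.24010 |R|=1.24010 →lo
  mid=-2.09066 |R|=1.09066 →lo
  mid=-2.01593 |R|=1.01593 →lo
  mid=-1.97857 |R|=0.97857 →hi
  mid=-1.99725 |R|=0.99725 →hi
  mid=-2.00659 |R|=1.00659 →lo
  mid=-2.00192 |R|=1.00192 →lo
  mid=-1.99959 |R|=0.99959 →hi
  ...
  [-2.00002,-1.99988] ⇒ x*=-2.0000
Stable set (-2.0000, 0).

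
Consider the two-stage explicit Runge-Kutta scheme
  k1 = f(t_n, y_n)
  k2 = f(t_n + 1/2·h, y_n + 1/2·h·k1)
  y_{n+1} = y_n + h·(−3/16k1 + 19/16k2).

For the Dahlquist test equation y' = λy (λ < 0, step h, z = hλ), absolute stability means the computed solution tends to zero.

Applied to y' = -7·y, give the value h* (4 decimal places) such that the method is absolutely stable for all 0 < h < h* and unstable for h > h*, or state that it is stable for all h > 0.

Test eqn y'=λy, z=hλ:
  k1=λy_n ⇒ h·k1=z·y_n;  k2=λ(1+1/2z)y_n ⇒ h·k2=z(1+1/2z)y_n
  y_{n+1}/y_n = 1 − 3/16z + 19/16z(1+1/2z) = 1 + z + 19/32z²
  ⇒ R(z) = 1 + z + 19/32z².

Need |R(x)|<1, x<0.
x=-0.99: |R|=0.5919
R=1: x+19/32x²=0 ⇒ x=−32/19=-1.6842; min R=1−1/(4·19/32)=0.5789>−1
Confirm numerically:
  x=-1.579: |R|=0.90136 <1
  x=-1.455: |R|=0.80198 <1
  x=-1.426: |R|=0.78138 <1
  x=-0.806: |R|=0.57972 <1
  x=-2.208: |R|=1.68669 >1
  x=-2.203: |R|=1.67859 >1
Stable set (-1.6842, 0).

(-1.6842,0); λ=-7 ⇒ h* = (32/19)/7 = 0.2406.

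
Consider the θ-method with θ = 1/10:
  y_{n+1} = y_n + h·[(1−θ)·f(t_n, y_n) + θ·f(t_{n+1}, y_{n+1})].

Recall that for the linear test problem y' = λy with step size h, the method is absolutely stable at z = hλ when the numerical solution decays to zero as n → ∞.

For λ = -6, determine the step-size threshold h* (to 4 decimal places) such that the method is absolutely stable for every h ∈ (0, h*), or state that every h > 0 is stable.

(-2.5000,0); λ=-6 ⇒ h* = (5/2)/6 = 0.4167.

Set f=λy, z=hλ:
  y_{n+1} = y_n + z·[9/10·y_n + 1/10·y_{n+1}] ⇒ (1 − 1/10z)y_{n+1} = (1 + 9/10z)y_n
  ⇒ R(z) = (1 + 9/10z)/(1 − 1/10z).

Solve |R(x)|<1 on ℝ⁻.
x=-1.79: |R|=0.5182
R=−1: 1+9/10x = −1+1/10x ⇒ -4/5x=2 ⇒ x=2/(-4/5)=-2.5000
Confirm numerically:
  x=-1.963: |R|=0.64089 <1
  x=-1.962: |R|=0.64019 <1
  x=-1.891: |R|=0.59028 <1
  x=-3.038: |R|=1.33011 >1
  x=-2.984: |R|=1.29821 >1
Interval (-2.5000, 0).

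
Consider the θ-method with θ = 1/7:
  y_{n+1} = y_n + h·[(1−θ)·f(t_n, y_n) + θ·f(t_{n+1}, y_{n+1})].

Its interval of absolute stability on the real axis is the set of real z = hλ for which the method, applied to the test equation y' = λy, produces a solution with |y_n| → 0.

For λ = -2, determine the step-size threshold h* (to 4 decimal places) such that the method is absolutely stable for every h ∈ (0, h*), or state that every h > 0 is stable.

With y'=λy (z=hλ):
  y_{n+1} = y_n + z·[6/7·y_n + 1/7·y_{n+1}] ⇒ (1 − 1/7z)y_{n+1} = (1 + 6/7z)y_n
  R(z) = (1 + 6/7z)/(1 − 1/7z).

Boundary: |R(x)|=1, x<0.
x=-1.34: |R|=0.1247
R=−1: 1+6/7x = −1+1/7x ⇒ -5/7x=2 ⇒ x=2/(-5/7)=-2.8000
Confirm numerically:
  x=-1.924: |R|=0.50919 <1
  x=-1.360: |R|=0.13876 <1
  x=-1.143: |R|=0.01744 <1
  x=-3.171: |R|=1.18238 >1
  x=-3.140: |R|=1.16765 >1
  x=-2.847: |R|=1.02387 >1
So |R|<1 on (-2.8000, 0).

(-2.8000,0); λ=-2 ⇒ h* = (14/5)/2 = 1.4000.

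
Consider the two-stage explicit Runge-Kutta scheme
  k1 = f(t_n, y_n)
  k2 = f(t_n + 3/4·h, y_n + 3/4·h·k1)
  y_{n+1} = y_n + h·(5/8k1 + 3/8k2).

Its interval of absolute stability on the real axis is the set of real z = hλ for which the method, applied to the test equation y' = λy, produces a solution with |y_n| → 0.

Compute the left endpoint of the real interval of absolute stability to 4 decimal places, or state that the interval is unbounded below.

left endpoint -3.5556.

With y'=λy (z=hλ):
  k1=λy_n ⇒ h·k1=z·y_n;  k2=λ(1+3/4z)y_n ⇒ h·k2=z(1+3/4z)y_n
  y_{n+1}/y_n = 1 + 5/8z + 3/8z(1+3/4z) = 1 + z + 9/32z²
  Hence R(z) = 1 + z + 9/32z².

Find x<0 with |R(x)|<1.
x=-0.66: |R|=0.4625
R=1: x+9/32x²=0 ⇒ x=−32/9=-3.5556; min R=1−1/(4·9/32)=0.1111>−1
Confirm numerically:
  x=-2.949: |R|=0.49692 <1
  x=-2.638: |R|=0.31923 <1
  x=-2.352: |R|=0.20385 <1
  x=-4.147: |R|=1.68983 >1
  x=-3.707: |R|=1.15790 >1
  x=-3.595: |R|=1.03988 >1
Stable set (-3.5556, 0).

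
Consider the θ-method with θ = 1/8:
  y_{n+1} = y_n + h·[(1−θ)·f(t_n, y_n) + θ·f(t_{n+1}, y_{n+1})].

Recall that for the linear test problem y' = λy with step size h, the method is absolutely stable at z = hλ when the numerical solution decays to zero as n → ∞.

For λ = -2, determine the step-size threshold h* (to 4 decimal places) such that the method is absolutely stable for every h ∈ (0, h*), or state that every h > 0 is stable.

On y'=λy, z=hλ:
  y_{n+1} = y_n + z·[7/8·y_n + 1/8·y_{n+1}] ⇒ (1 − 1/8z)y_{n+1} = (1 + 7/8z)y_n
  Hence R(z) = (1 + 7/8z)/(1 − 1/8z).

Solve |R(x)|<1 on ℝ⁻.
x=-1.19: |R|=0.0359
R=−1: 1+7/8x = −1+1/8x ⇒ -3/4x=2 ⇒ x=2/(-3/4)=-2.6667
Confirm numerically:
  x=-2.088: |R|=0.65583 <1
  x=-1.689: |R|=0.39457 <1
  x=-1.436: |R|=0.21747 <1
  x=-3.103: |R|=1.23579 >1
  x=-3.033: |R|=1.19922 >1
  x=-3.011: |R|=1.18763 >1
Stable set (-2.6667, 0).

(-2.6667,0); λ=-2 ⇒ h* = (8/3)/2 = 1.3333.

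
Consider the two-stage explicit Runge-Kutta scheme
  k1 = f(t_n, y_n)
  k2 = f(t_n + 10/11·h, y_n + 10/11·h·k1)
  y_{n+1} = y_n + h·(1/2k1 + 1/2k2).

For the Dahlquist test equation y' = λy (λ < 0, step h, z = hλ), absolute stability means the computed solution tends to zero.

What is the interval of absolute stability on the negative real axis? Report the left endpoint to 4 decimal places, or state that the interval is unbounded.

(-2.2000, 0).

With y'=λy (z=hλ):
  k1=λy_n ⇒ h·k1=z·y_n;  k2=λ(1+10/11z)y_n ⇒ h·k2=z(1+10/11z)y_n
  y_{n+1}/y_n = 1 + 1/2z + 1/2z(1+10/11z) = 1 + z + 5/11z²
  ⇒ R(z) = 1 + z + 5/11z².

Find x<0 with |R(x)|<1.
x=-1.58: |R|=0.5547
R=1: x+5/11x²=0 ⇒ x=−11/5=-2.2000; min R=1−1/(4·5/11)=0.4500>−1
Confirm numerically:
  x=-1.798: |R|=0.67146 <1
  x=-1.495: |R|=0.52092 <1
  x=-1.439: |R|=0.50224 <1
  x=-1.343: |R|=0.47684 <1
  x=-2.680: |R|=1.58473 >1
  x=-2.358: |R|=1.16935 >1
  x=-2.328: |R|=1.13545 >1
So |R|<1 on (-2.2000, 0).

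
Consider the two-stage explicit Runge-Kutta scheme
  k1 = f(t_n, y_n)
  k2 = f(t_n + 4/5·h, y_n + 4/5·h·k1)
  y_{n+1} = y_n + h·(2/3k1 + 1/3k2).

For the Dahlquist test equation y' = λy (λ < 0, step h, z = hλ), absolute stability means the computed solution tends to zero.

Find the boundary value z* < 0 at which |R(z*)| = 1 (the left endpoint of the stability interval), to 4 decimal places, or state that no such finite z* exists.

With y'=λy (z=hλ):
  k1=λy_n ⇒ h·k1=z·y_n;  k2=λ(1+4/5z)y_n ⇒ h·k2=z(1+4/5z)y_n
  y_{n+1}/y_n = 1 + 2/3z + 1/3z(1+4/5z) = 1 + z + 4/15z²
  ⇒ R(z) = 1 + z + 4/15z².

Boundary: |R(x)|=1, x<0.
x=-1.17: |R|=0.1950
R=1: x+4/15x²=0 ⇒ x=−15/4=-3.7500; min R=1−1/(4·4/15)=0.0625>−1
Confirm numerically:
  x=-3.615: |R|=0.86986 <1
  x=-2.787: |R|=0.28430 <1
  x=-2.273: |R|=0.10474 <1
  x=-4.270: |R|=1.59211 >1
  x=-4.101: |R|=1.38385 >1
  x=-4.017: |R|=1.28601 >1
Stable set (-3.7500, 0).

z* = -3.7500.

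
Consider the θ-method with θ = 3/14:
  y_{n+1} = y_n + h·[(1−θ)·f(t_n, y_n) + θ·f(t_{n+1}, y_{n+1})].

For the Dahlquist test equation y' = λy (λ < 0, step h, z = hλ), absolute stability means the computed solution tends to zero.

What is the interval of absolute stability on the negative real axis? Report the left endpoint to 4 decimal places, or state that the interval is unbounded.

Test eqn y'=λy, z=hλ:
  y_{n+1} = y_n + z·[11/14·y_n + 3/14·y_{n+1}] ⇒ (1 − 3/14z)y_{n+1} = (1 + 11/14z)y_n
  ⇒ R(z) = (1 + 11/14z)/(1 − 3/14z).

Need |R(x)|<1, x<0.
x=-0.85: |R|=0.2810
R=−1: 1+11/14x = −1+3/14x ⇒ -4/7x=2 ⇒ x=2/(-4/7)=-3.5000
Confirm numerically:
  x=-3.211: |R|=0.90217 <1
  x=-2.357: |R|=0.56604 <1
  x=-2.214: |R|=0.50160 <1
  x=-1.604: |R|=0.19371 <1
  x=-4.032: |R|=1.16309 >1
  x=-3.664: |R|=1.05250 >1
  x=-3.649: |R|=1.04778 >1
Stable set (-3.5000, 0).

(-3.5000, 0).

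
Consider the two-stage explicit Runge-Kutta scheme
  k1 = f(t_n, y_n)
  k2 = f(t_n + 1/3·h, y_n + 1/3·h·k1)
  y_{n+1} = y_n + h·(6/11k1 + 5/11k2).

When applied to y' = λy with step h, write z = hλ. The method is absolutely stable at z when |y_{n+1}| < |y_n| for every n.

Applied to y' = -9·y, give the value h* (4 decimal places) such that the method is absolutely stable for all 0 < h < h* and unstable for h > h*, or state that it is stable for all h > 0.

(-6.6000,0); λ=-9 ⇒ h* = (33/5)/9 = 0.7333.

Set f=λy, z=hλ:
  k1=λy_n ⇒ h·k1=z·y_n;  k2=λ(1+1/3z)y_n ⇒ h·k2=z(1+1/3z)y_n
  y_{n+1}/y_n = 1 + 6/11z + 5/11z(1+1/3z) = 1 + z + 5/33z²
  Hence R(z) = 1 + z + 5/33z².

Boundary: |R(x)|=1, x<0.
x=-1.34: |R|=0.0679
R=1: x+5/33x²=0 ⇒ x=−33/5=-6.6000; min R=1−1/(4·5/33)=-0.6500>−1
Confirm numerically:
  x=-6.341: |R|=0.75116 <1
  x=-5.723: |R|=0.23953 <1
  x=-3.237: |R|=0.64940 <1
  x=-7.113: |R|=1.55287 >1
  x=-7.091: |R|=1.52753 >1
  x=-6.733: |R|=1.13568 >1
Interval (-6.6000, 0).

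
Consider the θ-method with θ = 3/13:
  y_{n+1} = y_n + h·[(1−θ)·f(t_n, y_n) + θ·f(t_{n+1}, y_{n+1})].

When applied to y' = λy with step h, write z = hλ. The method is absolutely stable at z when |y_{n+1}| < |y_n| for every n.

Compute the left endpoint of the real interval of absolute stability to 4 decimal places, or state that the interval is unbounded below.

left endpoint -3.7143.

With y'=λy (z=hλ):
  y_{n+1} = y_n + z·[10/13·y_n + 3/13·y_{n+1}] ⇒ (1 − 3/13z)y_{n+1} = (1 + 10/13z)y_n
  ⇒ R(z) = (1 + 10/13z)/(1 − 3/13z).

Solve |R(x)|<1 on ℝ⁻.
x=-0.45: |R|=0.5923
R=−1: 1+10/13x = −1+3/13x ⇒ -7/13x=2 ⇒ x=2/(-7/13)=-3.7143
Confirm numerically:
  x=-3.539: |R|=0.94805 <1
  x=-3.425: |R|=0.91300 <1
  x=-2.023: |R|=0.37915 <1
  x=-1.783: |R|=0.26323 <1
  x=-4.008: |R|=1.08216 >1
  x=-3.825: |R|=1.03166 >1
Stable set (-3.7143, 0).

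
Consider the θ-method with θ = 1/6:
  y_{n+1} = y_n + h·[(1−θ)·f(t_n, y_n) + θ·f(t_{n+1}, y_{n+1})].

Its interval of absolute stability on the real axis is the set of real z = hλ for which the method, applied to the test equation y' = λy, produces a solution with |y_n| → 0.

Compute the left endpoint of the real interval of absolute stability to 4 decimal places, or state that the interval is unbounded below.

left endpoint -3.0000.

Test eqn y'=λy, z=hλ:
  y_{n+1} = y_n + z·[5/6·y_n + 1/6·y_{n+1}] ⇒ (1 − 1/6z)y_{n+1} = (1 + 5/6z)y_n
  Hence R(z) = (1 + 5/6z)/(1 − 1/6z).

Boundary: |R(x)|=1, x<0.
x=-0.92: |R|=0.2023
R=−1: 1+5/6x = −1+1/6x ⇒ -2/3x=2 ⇒ x=2/(-2/3)=-3.0000
Confirm numerically:
  x=-2.225: |R|=0.62310 <1
  x=-1.866: |R|=0.42334 <1
  x=-1.788: |R|=0.37750 <1
  x=-1.539: |R|=0.22483 <1
  x=-3.502: |R|=1.21132 >1
  x=-3.433: |R|=1.18361 >1
  x=-3.252: |R|=1.10895 >1
Stable set (-3.0000, 0).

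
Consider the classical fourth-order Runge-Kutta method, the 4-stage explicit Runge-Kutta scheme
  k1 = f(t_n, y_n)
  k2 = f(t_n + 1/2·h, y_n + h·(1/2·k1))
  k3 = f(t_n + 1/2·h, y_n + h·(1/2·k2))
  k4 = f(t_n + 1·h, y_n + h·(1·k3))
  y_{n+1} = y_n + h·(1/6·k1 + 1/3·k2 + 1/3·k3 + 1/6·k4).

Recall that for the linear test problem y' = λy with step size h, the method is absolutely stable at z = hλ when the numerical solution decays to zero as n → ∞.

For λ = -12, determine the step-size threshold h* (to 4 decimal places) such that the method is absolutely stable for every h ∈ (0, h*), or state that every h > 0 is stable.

With y'=λy (z=hλ):
  order 4, 4-stage ⇒ R(z)=1+z+z^2/2+z^3/6+z^4/24
  (e.g. R(-1.01)=0.37169, |R|=0.37169)

Find x<0 with |R(x)|<1.
x=-1.01: |R|=0.3717
|R(-2.36)|=0.5266 |R(-1.59)|=0.2704 |R(-1.08)|=0.3499
Bisect:
  x_lo=-3.2966 |R|=2.0873  x_hi=-0.3823 |R|=0.6823
  mid=-1.83948 |R|=0.29205 →hi
  mid=-2.56806 |R|=0.71892 →hi
  mid=-2.93234 |R|=1.24530 →lo
  mid=-2.75020 |R|=0.94837 →hi
  mid=-2.84127 |R|=1.08773 →lo
  mid=-2.79574 |R|=1.01586 →lo
  mid=-2.77297 |R|=0.98157 →hi
  mid=-2.78435 |R|=0.99858 →hi
  mid=-2.79004 |R|=1.00718 →lo
  mid=-2.78720 |R|=1.00287 →lo
  ...
  [-2.78542,-2.78524] ⇒ x*=-2.7853
So |R|<1 on (-2.7853, 0).

(-2.7853,0); λ=-12 ⇒ h* = 0.2321.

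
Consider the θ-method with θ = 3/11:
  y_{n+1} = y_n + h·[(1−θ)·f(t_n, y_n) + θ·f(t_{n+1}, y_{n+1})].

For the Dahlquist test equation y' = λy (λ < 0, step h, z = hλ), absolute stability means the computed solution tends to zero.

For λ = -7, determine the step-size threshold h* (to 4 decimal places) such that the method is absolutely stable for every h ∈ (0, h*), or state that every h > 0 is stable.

(-4.4000,0); λ=-7 ⇒ h* = (22/5)/7 = 0.6286.

Set f=λy, z=hλ:
  y_{n+1} = y_n + z·[8/11·y_n + 3/11·y_{n+1}] ⇒ (1 − 3/11z)y_{n+1} = (1 + 8/11z)y_n
  R(z) = (1 + 8/11z)/(1 − 3/11z).

Need |R(x)|<1, x<0.
x=-1.62: |R|=0.1236
R=−1: 1+8/11x = −1+3/11x ⇒ -5/11x=2 ⇒ x=2/(-5/11)=-4.4000
Confirm numerically:
  x=-3.699: |R|=0.84138 <1
  x=-3.086: |R|=0.67568 <1
  x=-2.207: |R|=0.37773 <1
  x=-2.126: |R|=0.34572 <1
  x=-4.958: |R|=1.10783 >1
  x=-4.888: |R|=1.09507 >1
So |R|<1 on (-4.4000, 0).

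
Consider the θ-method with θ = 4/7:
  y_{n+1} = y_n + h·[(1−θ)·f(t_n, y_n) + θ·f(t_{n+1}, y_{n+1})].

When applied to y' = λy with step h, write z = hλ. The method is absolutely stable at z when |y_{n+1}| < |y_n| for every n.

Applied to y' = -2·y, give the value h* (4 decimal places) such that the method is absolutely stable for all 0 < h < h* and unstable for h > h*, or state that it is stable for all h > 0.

unbounded; (−∞, 0). Any h>0 works for λ=-2.

Set f=λy, z=hλ:
  y_{n+1} = y_n + z·[3/7·y_n + 4/7·y_{n+1}] ⇒ (1 − 4/7z)y_{n+1} = (1 + 3/7z)y_n
  R(z) = (1 + 3/7z)/(1 − 4/7z).

Need |R(x)|<1, x<0.
x=-1.59: |R|=0.1669
x=-2: |R|=0.0667
x=-10: |R|=0.4894
x=-100: |R|=0.7199
θ=4/7≥1/2 ⇒ |1+3/7x|<|1−4/7x| ∀x<0 ⇒ interval (−∞,0).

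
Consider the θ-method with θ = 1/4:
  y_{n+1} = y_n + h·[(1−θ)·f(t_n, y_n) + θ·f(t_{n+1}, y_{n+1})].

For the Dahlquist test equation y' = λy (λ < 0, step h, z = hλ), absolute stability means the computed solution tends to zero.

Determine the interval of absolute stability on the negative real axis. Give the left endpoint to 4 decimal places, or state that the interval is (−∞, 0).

z∈(-4.0000,0).

With y'=λy (z=hλ):
  y_{n+1} = y_n + z·[3/4·y_n + 1/4·y_{n+1}] ⇒ (1 − 1/4z)y_{n+1} = (1 + 3/4z)y_n
  ⇒ R(z) = (1 + 3/4z)/(1 − 1/4z).

Solve |R(x)|<1 on ℝ⁻.
x=-1.24: |R|=0.0534
R=−1: 1+3/4x = −1+1/4x ⇒ -1/2x=2 ⇒ x=2/(-1/2)=-4.0000
Confirm numerically:
  x=-3.739: |R|=0.93255 <1
  x=-3.640: |R|=0.90576 <1
  x=-3.589: |R|=0.89169 <1
  x=-2.260: |R|=0.44409 <1
  x=-4.498: |R|=1.11720 >1
  x=-4.414: |R|=1.09841 >1
  x=-4.154: |R|=1.03777 >1
So |R|<1 on (-4.0000, 0).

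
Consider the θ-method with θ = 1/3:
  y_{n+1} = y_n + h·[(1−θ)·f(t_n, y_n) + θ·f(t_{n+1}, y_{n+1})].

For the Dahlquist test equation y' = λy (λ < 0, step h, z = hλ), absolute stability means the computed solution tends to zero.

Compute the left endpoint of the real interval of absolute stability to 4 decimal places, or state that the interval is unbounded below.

z* = -6.0000.

Set f=λy, z=hλ:
  y_{n+1} = y_n + z·[2/3·y_n + 1/3·y_{n+1}] ⇒ (1 − 1/3z)y_{n+1} = (1 + 2/3z)y_n
  so R(z) = (1 + 2/3z)/(1 − 1/3z).

Find x<0 with |R(x)|<1.
x=-1.16: |R|=0.1635
R=−1: 1+2/3x = −1+1/3x ⇒ -1/3x=2 ⇒ x=2/(-1/3)=-6.0000
Confirm numerically:
  x=-5.048: |R|=0.88171 <1
  x=-3.144: |R|=0.53516 <1
  x=-3.019: |R|=0.50474 <1
  x=-2.439: |R|=0.34528 <1
  x=-6.489: |R|=1.05153 >1
  x=-6.465: |R|=1.04913 >1
  x=-6.164: |R|=1.01790 >1
Stable set (-6.0000, 0).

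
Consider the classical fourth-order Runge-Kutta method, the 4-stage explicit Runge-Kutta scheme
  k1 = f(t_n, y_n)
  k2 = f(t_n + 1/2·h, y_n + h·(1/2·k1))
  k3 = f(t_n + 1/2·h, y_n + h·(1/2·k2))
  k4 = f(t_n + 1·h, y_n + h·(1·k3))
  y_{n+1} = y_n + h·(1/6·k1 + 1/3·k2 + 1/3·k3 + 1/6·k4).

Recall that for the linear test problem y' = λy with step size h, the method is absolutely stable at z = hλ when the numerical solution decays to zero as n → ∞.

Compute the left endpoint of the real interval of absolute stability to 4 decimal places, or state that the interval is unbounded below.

With y'=λy (z=hλ):
  order 4, 4-stage ⇒ R(z)=1+z+z^2/2+z^3/6+z^4/24
  (e.g. R(-1.74)=0.27773, |R|=0.27773)

Find x<0 with |R(x)|<1.
x=-1.74: |R|=0.2777
|R(-1.51)|=0.2728 |R(-1.1)|=0.3442 |R(-0.78)|=0.4605
Bisect:
  x_lo=-3.3923 |R|=2.3732  x_hi=-0.1695 |R|=0.8441
  mid=-1.78094 |R|=0.28265 →hi
  mid=-2.58663 |R|=0.73953 →hi
  mid=-2.98948 |R|=1.35410 →lo
  mid=-2.78806 |R|=1.00418 →lo
  mid=-2.68735 |R|=0.86209 →hi
  mid=-2.73770 |R|=0.93059 →hi
  mid=-2.76288 |R|=0.96673 →hi
  mid=-2.77547 |R|=0.98529 →hi
  mid=-2.78176 |R|=0.99469 →hi
  mid=-2.78491 |R|=0.99942 →hi
  ...
  [-2.78531,-2.78511] ⇒ x*=-2.7853
Stable set (-2.7853, 0).

left endpoint -2.7853.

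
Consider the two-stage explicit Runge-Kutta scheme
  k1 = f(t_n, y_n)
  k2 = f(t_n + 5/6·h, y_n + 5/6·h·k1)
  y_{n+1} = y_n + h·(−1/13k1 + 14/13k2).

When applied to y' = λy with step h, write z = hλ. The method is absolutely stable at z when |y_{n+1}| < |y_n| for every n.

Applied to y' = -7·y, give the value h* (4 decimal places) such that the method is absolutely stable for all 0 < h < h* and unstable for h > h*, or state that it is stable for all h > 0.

Set f=λy, z=hλ:
  k1=λy_n ⇒ h·k1=z·y_n;  k2=λ(1+5/6z)y_n ⇒ h·k2=z(1+5/6z)y_n
  y_{n+1}/y_n = 1 − 1/13z + 14/13z(1+5/6z) = 1 + z + 35/39z²
  R(z) = 1 + z + 35/39z².

Need |R(x)|<1, x<0.
x=-0.67: |R|=0.7329
R=1: x+35/39x²=0 ⇒ x=−39/35=-1.1143; min R=1−1/(4·35/39)=0.7214>−1
Confirm numerically:
  x=-0.903: |R|=0.82878 <1
  x=-0.710: |R|=0.74240 <1
  x=-0.657: |R|=0.73038 <1
  x=-1.658: |R|=1.80902 >1
  x=-1.438: |R|=1.41776 >1
  x=-1.157: |R|=1.04435 >1
Stable set (-1.1143, 0).

(-1.1143,0); λ=-7 ⇒ h* = (39/35)/7 = 0.1592.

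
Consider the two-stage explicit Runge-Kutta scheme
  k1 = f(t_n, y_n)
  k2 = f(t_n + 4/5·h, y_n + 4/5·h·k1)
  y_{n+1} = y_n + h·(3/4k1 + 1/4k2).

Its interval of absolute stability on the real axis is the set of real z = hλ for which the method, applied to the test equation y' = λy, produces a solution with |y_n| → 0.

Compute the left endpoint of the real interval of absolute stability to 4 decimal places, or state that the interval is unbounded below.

left endpoint -5.0000.

On y'=λy, z=hλ:
  k1=λy_n ⇒ h·k1=z·y_n;  k2=λ(1+4/5z)y_n ⇒ h·k2=z(1+4/5z)y_n
  y_{n+1}/y_n = 1 + 3/4z + 1/4z(1+4/5z) = 1 + z + 1/5z²
  Hence R(z) = 1 + z + 1/5z².

Boundary: |R(x)|=1, x<0.
x=-1.38: |R|=0.0009
R=1: x+1/5x²=0 ⇒ x=−5=-5.0000; min R=1−1/(4·1/5)=-0.2500>−1
Confirm numerically:
  x=-3.977: |R|=0.18631 <1
  x=-3.827: |R|=0.10219 <1
  x=-3.530: |R|=0.03782 <1
  x=-5.542: |R|=1.60075 >1
  x=-5.416: |R|=1.45061 >1
  x=-5.365: |R|=1.39165 >1
Interval (-5.0000, 0).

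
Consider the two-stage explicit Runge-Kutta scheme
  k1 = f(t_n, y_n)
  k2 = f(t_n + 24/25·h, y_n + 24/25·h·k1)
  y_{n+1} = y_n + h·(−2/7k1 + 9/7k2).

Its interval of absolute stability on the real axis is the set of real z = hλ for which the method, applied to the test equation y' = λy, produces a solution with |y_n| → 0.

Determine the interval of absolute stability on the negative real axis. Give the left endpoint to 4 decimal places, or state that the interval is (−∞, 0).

Test eqn y'=λy, z=hλ:
  k1=λy_n ⇒ h·k1=z·y_n;  k2=λ(1+24/25z)y_n ⇒ h·k2=z(1+24/25z)y_n
  y_{n+1}/y_n = 1 − 2/7z + 9/7z(1+24/25z) = 1 + z + 216/175z²
  Hence R(z) = 1 + z + 216/175z².

Find x<0 with |R(x)|<1.
x=-0.66: |R|=0.8777
R=1: x+216/175x²=0 ⇒ x=−175/216=-0.8102; min R=1−1/(4·216/175)=0.7975>−1
Confirm numerically:
  x=-0.753: |R|=0.94685 <1
  x=-0.746: |R|=0.94090 <1
  x=-0.737: |R|=0.93343 <1
  x=-1.036: |R|=1.28875 >1
  x=-0.950: |R|=1.16394 >1
  x=-0.848: |R|=1.03958 >1
Stable set (-0.8102, 0).

(-0.8102, 0).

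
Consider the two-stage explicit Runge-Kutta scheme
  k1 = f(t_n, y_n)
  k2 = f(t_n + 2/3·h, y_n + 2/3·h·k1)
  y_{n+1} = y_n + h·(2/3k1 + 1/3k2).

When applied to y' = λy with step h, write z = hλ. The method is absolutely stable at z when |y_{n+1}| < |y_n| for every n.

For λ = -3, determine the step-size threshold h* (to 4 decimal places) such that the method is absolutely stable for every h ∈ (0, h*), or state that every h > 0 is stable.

Set f=λy, z=hλ:
  k1=λy_n ⇒ h·k1=z·y_n;  k2=λ(1+2/3z)y_n ⇒ h·k2=z(1+2/3z)y_n
  y_{n+1}/y_n = 1 + 2/3z + 1/3z(1+2/3z) = 1 + z + 2/9z²
  ⇒ R(z) = 1 + z + 2/9z².

Boundary: |R(x)|=1, x<0.
x=-1.47: |R|=0.0102
R=1: x+2/9x²=0 ⇒ x=−9/2=-4.5000; min R=1−1/(4·2/9)=-0.1250>−1
Confirm numerically:
  x=-4.159: |R|=0.68484 <1
  x=-3.178: |R|=0.06637 <1
  x=-2.235: |R|=0.12495 <1
  x=-2.140: |R|=0.12231 <1
  x=-5.023: |R|=1.58378 >1
  x=-4.745: |R|=1.25834 >1
Stable set (-4.5000, 0).

(-4.5000,0); λ=-3 ⇒ h* = (9/2)/3 = 1.5000.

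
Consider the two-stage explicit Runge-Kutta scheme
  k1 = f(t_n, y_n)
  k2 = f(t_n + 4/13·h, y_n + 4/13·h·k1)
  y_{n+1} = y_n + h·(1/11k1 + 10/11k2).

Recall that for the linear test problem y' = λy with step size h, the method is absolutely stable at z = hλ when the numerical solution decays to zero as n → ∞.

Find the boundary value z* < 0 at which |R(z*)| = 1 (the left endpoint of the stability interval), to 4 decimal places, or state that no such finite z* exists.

Set f=λy, z=hλ:
  k1=λy_n ⇒ h·k1=z·y_n;  k2=λ(1+4/13z)y_n ⇒ h·k2=z(1+4/13z)y_n
  y_{n+1}/y_n = 1 + 1/11z + 10/11z(1+4/13z) = 1 + z + 40/143z²
  ⇒ R(z) = 1 + z + 40/143z².

Need |R(x)|<1, x<0.
x=-1.69: |R|=0.1089
R=1: x+40/143x²=0 ⇒ x=−143/40=-3.5750; min R=1−1/(4·40/143)=0.1062>−1
Confirm numerically:
  x=-2.700: |R|=0.33916 <1
  x=-1.954: |R|=0.11400 <1
  x=-1.495: |R|=0.13018 <1
  x=-4.068: |R|=1.56099 >1
  x=-3.817: |R|=1.25838 >1
  x=-3.739: |R|=1.17152 >1
So |R|<1 on (-3.5750, 0).

z* = -3.5750.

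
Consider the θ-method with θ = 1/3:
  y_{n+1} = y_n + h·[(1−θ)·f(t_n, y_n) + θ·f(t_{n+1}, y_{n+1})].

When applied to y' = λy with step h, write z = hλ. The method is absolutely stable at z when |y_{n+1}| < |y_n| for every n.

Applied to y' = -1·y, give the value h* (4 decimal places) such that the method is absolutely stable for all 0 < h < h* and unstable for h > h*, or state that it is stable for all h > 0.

(-6.0000,0); λ=-1 ⇒ h* = (6)/1 = 6.0000.

On y'=λy, z=hλ:
  y_{n+1} = y_n + z·[2/3·y_n + 1/3·y_{n+1}] ⇒ (1 − 1/3z)y_{n+1} = (1 + 2/3z)y_n
  Hence R(z) = (1 + 2/3z)/(1 − 1/3z).

Boundary: |R(x)|=1, x<0.
x=-0.39: |R|=0.6549
R=−1: 1+2/3x = −1+1/3x ⇒ -1/3x=2 ⇒ x=2/(-1/3)=-6.0000
Confirm numerically:
  x=-4.921: |R|=0.86378 <1
  x=-3.591: |R|=0.63450 <1
  x=-3.392: |R|=0.59199 <1
  x=-3.350: |R|=0.58268 <1
  x=-6.438: |R|=1.04641 >1
  x=-6.123: |R|=1.01348 >1
Stable set (-6.0000, 0).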